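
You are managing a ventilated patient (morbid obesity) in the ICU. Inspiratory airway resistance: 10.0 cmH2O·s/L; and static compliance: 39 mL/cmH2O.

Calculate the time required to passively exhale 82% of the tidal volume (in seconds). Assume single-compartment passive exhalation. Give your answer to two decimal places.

τ = R × C = 10.0 × 39 mL/cmH2O = 10.0 × 0.039 L/cmH2O = 0.39 s.
Exhaled fraction f = 1 − e^(−t/τ) → t = −τ·ln(1 − f) = −0.39·ln(0.18) = 0.6688 s.

0.67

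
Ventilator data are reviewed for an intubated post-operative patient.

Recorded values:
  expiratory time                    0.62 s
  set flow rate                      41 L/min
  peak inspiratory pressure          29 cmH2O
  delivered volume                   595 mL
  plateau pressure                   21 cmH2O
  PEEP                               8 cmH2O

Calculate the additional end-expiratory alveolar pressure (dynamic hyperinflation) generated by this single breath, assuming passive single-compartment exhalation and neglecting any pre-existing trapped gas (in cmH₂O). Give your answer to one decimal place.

Flow: 41 L/min ÷ 60 = 0.6833 L/s.
R = (PIP − Pplat)/V̇ = (29 − 21) / 0.6833 = 8.0/0.6833 = 11.708 cmH2O·s/L.
C = Vt/(Pplat − PEEP) = 595.0 / (21 − 8) = 595.0/13.0 = 45.769 mL/cmH2O.
τ = R × C = 11.708 × 0.04577 L/cmH2O = 0.5359 s.
Fraction remaining = e^(−Te/τ) = e^(−0.62/0.5359) = 0.3144; trapped volume = 595.0 × 0.3144 = 187.07 mL.
Additional alveolar pressure from trapping ≈ V_trapped / C = 187.07 / 45.769 = 4.087 cmH2O.

4.1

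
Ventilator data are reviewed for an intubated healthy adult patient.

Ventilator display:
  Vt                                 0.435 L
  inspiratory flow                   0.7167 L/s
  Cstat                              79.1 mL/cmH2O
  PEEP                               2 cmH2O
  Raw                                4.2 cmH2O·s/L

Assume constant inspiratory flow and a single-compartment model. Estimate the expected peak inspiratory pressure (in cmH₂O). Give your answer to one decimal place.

Equation of motion (constant flow): PIP = Vt/C + R·V̇ + PEEP.
PIP = 435/79.1 + 4.2×0.7167 + 2 = 5.499 + 3.01 + 2 = 10.509 cmH2O.

10.5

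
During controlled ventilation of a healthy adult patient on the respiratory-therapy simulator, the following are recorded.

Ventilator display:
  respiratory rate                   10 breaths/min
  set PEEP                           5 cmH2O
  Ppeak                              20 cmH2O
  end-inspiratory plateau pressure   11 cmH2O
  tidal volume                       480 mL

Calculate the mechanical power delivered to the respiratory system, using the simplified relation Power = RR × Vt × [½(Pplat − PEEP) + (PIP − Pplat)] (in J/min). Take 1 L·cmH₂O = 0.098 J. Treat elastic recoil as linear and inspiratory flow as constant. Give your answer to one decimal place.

Per-breath work = Vt × [½(Pplat−PEEP) + (PIP−Pplat)] = 0.480 × [0.5×6.0 + 9.0] = 0.480 × 12.0 = 5.76 L·cmH2O.
Power = 10 × 5.76 = 57.6 L·cmH2O/min.
× 0.098 J/(L·cmH2O) → 5.645 J/min.

5.6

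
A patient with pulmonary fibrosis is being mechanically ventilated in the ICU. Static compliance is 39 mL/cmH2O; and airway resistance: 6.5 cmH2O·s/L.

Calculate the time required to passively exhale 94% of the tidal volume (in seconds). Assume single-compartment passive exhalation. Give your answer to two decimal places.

0.71

τ = R × C = 6.5 × 39 mL/cmH2O = 6.5 × 0.039 L/cmH2O = 0.2535 s.
Exhaled fraction f = 1 − e^(−t/τ) → t = −τ·ln(1 − f) = −0.2535·ln(0.06) = 0.7132 s.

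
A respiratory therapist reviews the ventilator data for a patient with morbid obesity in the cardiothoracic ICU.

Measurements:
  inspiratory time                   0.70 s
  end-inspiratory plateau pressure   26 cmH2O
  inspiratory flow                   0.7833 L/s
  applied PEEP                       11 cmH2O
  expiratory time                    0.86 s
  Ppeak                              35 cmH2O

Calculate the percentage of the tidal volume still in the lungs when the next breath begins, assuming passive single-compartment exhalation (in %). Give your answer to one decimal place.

12.9

Vt = flow × Ti = 0.7833 L/s × 0.70 s × 1000 mL/L = 548.31 mL.
R = (PIP − Pplat)/V̇ = (35 − 26) / 0.7833 = 9.0/0.7833 = 11.49 cmH2O·s/L.
C = Vt/(Pplat − PEEP) = 548.31 / (26 − 11) = 548.31/15.0 = 36.554 mL/cmH2O.
τ = R × C = 11.49 × 0.03655 L/cmH2O = 0.42 s.
Fraction remaining at end-expiration = e^(−Te/τ) = e^(−0.86/0.42) = 0.129 → 12.9%.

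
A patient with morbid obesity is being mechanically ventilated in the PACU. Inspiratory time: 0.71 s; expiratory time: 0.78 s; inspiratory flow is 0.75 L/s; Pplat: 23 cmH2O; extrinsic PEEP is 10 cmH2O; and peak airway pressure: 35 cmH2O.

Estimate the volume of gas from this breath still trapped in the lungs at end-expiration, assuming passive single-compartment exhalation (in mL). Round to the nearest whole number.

Vt = flow × Ti = 0.75 L/s × 0.71 s × 1000 mL/L = 532.5 mL.
R = (PIP − Pplat)/V̇ = (35 − 23) / 0.75 = 12.0/0.75 = 16.0 cmH2O·s/L.
C = Vt/(Pplat − PEEP) = 532.5 / (23 − 10) = 532.5/13.0 = 40.962 mL/cmH2O.
τ = R × C = 16.0 × 0.04096 L/cmH2O = 0.6554 s.
Fraction remaining = e^(−Te/τ) = e^(−0.78/0.6554) = 0.3042.
Trapped volume = 532.5 × 0.3042 = 161.99 mL.

162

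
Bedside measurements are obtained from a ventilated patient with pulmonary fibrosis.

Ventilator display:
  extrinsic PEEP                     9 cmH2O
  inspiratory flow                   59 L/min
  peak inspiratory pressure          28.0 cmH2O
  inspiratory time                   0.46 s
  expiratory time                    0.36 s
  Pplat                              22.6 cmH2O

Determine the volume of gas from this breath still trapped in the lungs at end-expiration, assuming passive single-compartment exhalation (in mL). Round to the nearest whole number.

Flow: 59 L/min ÷ 60 = 0.9833 L/s.
Vt = flow × Ti = 0.9833 L/s × 0.46 s × 1000 mL/L = 452.32 mL.
R = (PIP − Pplat)/V̇ = (28.0 − 22.6) / 0.9833 = 5.4/0.9833 = 5.492 cmH2O·s/L.
C = Vt/(Pplat − PEEP) = 452.32 / (22.6 − 9) = 452.32/13.6 = 33.259 mL/cmH2O.
τ = R × C = 5.492 × 0.03326 L/cmH2O = 0.1827 s.
Fraction remaining = e^(−Te/τ) = e^(−0.36/0.1827) = 0.1394.
Trapped volume = 452.32 × 0.1394 = 63.053 mL.

63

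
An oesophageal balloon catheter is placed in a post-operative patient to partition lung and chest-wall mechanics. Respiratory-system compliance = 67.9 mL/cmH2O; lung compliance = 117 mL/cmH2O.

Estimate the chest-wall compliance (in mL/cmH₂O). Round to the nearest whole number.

1/Ccw = 1/Crs − 1/CL.
1/Ccw = 1/67.9 − 1/117 = 0.006181.
Ccw = 161.79 mL/cmH2O.

162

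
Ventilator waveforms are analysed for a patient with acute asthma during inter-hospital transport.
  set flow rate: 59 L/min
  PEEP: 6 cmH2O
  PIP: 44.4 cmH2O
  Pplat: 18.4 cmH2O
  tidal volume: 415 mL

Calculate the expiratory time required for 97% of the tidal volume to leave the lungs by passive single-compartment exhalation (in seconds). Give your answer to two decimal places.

3.10

Flow: 59 L/min ÷ 60 = 0.9833 L/s.
R = (PIP − Pplat)/V̇ = (44.4 − 18.4) / 0.9833 = 26.0/0.9833 = 26.442 cmH2O·s/L.
C = Vt/(Pplat − PEEP) = 415.0 / (18.4 − 6) = 415.0/12.4 = 33.468 mL/cmH2O.
τ = R × C = 26.442 × 0.03347 L/cmH2O = 0.885 s.
t = −τ·ln(1 − 0.97) = −0.885·ln(0.03) = 3.103 s.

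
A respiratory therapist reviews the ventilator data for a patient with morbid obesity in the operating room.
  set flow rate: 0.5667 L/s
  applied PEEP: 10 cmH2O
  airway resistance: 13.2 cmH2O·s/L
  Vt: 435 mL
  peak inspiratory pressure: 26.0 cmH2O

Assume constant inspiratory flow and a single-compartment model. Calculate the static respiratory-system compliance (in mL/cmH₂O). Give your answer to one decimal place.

51.1

Equation of motion (constant flow): PIP = Vt/C + R·V̇ + PEEP.
Vt/C = PIP − R·V̇ − PEEP = 26.0 − 13.2×0.5667 − 10 = 26.0 − 7.48 − 10 = 8.52 cmH2O.
C = Vt / 8.52 = 435 / 8.52 = 51.056 mL/cmH2O.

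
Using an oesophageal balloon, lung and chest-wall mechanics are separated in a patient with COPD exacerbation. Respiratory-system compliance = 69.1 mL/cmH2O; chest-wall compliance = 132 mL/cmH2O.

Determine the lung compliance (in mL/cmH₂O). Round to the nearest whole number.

145

1/CL = 1/Crs − 1/Ccw.
1/CL = 1/69.1 − 1/132 = 0.006896.
CL = 145.01 mL/cmH2O.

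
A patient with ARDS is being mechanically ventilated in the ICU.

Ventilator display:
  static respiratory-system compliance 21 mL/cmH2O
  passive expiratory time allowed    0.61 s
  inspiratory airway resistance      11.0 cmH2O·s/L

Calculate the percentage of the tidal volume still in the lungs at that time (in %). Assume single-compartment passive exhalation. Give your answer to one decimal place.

τ = R × C = 11.0 × 21 mL/cmH2O = 11.0 × 0.021 L/cmH2O = 0.231 s.
Passive exhalation: V(t)/V₀ = e^(−t/τ) = e^(−0.61/0.231) = 0.07131.
Fraction remaining = 0.07131 → 7.131%.

7.1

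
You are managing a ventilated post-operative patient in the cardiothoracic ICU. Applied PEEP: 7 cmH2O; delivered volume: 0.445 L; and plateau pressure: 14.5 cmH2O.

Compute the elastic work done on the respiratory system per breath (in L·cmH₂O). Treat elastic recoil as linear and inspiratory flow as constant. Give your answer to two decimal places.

1.67

Elastic work ≈ ½ × (Pplat − PEEP) × Vt = 0.5 × (14.5 − 7) × 0.445 L = 0.5 × 7.5 × 0.445 = 1.669 L·cmH2O.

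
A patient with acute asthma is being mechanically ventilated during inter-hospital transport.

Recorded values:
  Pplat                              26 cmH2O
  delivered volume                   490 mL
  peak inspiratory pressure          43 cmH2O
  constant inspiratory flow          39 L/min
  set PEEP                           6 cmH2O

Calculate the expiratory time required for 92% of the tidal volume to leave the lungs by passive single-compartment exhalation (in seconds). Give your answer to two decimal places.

1.62

Flow: 39 L/min ÷ 60 = 0.65 L/s.
R = (PIP − Pplat)/V̇ = (43 − 26) / 0.65 = 17.0/0.65 = 26.154 cmH2O·s/L.
C = Vt/(Pplat − PEEP) = 490.0 / (26 − 6) = 490.0/20.0 = 24.5 mL/cmH2O.
τ = R × C = 26.154 × 0.0245 L/cmH2O = 0.6408 s.
t = −τ·ln(1 − 0.92) = −0.6408·ln(0.08) = 1.618 s.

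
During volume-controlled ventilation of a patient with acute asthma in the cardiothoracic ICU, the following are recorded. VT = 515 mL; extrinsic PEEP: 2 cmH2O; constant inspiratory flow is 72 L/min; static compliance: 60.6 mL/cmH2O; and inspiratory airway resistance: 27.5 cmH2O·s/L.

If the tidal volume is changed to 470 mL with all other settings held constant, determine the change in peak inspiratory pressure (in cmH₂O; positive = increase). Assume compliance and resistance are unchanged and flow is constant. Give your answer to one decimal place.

-0.7

PIP = Vt/C + R·V̇ + PEEP (constant-flow equation of motion).
Only the elastic term changes: ΔPIP = ΔVt / C = (470 − 515) / 60.6 = -0.7426 cmH2O.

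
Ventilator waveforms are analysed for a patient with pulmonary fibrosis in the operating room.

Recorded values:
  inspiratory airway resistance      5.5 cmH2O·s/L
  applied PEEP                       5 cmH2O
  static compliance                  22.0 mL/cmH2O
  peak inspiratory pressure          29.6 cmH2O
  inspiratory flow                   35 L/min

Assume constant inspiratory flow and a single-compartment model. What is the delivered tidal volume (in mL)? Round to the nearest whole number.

Flow: 35 L/min ÷ 60 = 0.5833 L/s.
Equation of motion (constant flow): PIP = Vt/C + R·V̇ + PEEP.
Vt/C = PIP − R·V̇ − PEEP = 29.6 − 3.208 − 5 = 21.392 cmH2O.
Vt = C × 21.392 = 22.0 × 21.392 = 470.62 mL.

471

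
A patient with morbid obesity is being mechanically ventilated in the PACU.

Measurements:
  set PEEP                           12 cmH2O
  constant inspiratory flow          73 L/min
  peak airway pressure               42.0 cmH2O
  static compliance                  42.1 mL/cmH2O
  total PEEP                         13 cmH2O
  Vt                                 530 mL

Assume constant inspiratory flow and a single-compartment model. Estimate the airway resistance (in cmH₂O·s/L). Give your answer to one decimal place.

Flow: 73 L/min ÷ 60 = 1.2167 L/s.
Total PEEP = 13 cmH2O (set 12 + intrinsic 1); this is the baseline alveolar pressure.
Equation of motion (constant flow): PIP = Vt/C + R·V̇ + PEEP.
R·V̇ = PIP − Vt/C − PEEP = 42.0 − 530/42.1 − 13 = 42.0 − 12.589 − 13 = 16.411 cmH2O.
R = 16.411 / 1.2167 = 13.488 cmH2O·s/L.

13.5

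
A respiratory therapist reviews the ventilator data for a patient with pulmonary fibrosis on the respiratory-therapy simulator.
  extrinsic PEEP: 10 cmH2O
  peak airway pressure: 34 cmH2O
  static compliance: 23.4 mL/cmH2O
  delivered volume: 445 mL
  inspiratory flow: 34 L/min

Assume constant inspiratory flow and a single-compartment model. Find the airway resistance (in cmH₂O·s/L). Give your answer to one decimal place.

Flow: 34 L/min ÷ 60 = 0.5667 L/s.
Equation of motion (constant flow): PIP = Vt/C + R·V̇ + PEEP.
R·V̇ = PIP − Vt/C − PEEP = 34 − 445/23.4 − 10 = 34 − 19.017 − 10 = 4.983 cmH2O.
R = 4.983 / 0.5667 = 8.793 cmH2O·s/L.

8.8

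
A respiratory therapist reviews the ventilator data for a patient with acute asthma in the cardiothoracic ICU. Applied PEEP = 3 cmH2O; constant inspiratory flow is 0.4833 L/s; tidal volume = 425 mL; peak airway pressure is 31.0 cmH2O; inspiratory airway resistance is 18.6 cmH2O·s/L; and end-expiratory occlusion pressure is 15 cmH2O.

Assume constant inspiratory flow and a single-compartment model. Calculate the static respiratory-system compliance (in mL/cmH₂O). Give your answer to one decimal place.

60.6

Total PEEP = 15 cmH2O (set 3 + intrinsic 12); this is the baseline alveolar pressure.
Equation of motion (constant flow): PIP = Vt/C + R·V̇ + PEEP.
Vt/C = PIP − R·V̇ − PEEP = 31.0 − 18.6×0.4833 − 15 = 31.0 − 8.989 − 15 = 7.011 cmH2O.
C = Vt / 7.011 = 425 / 7.011 = 60.619 mL/cmH2O.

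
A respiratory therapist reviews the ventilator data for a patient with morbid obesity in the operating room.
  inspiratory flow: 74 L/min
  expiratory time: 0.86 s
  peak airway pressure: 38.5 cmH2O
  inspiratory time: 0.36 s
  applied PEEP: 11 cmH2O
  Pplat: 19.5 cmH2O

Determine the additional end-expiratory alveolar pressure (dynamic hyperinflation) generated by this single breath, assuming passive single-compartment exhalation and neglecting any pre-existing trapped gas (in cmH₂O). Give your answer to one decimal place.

2.9

Flow: 74 L/min ÷ 60 = 1.2333 L/s.
Vt = flow × Ti = 1.2333 L/s × 0.36 s × 1000 mL/L = 443.99 mL.
R = (PIP − Pplat)/V̇ = (38.5 − 19.5) / 1.2333 = 19.0/1.2333 = 15.406 cmH2O·s/L.
C = Vt/(Pplat − PEEP) = 443.99 / (19.5 − 11) = 443.99/8.5 = 52.234 mL/cmH2O.
τ = R × C = 15.406 × 0.05223 L/cmH2O = 0.8047 s.
Fraction remaining = e^(−Te/τ) = e^(−0.86/0.8047) = 0.3434; trapped volume = 443.99 × 0.3434 = 152.47 mL.
Additional alveolar pressure from trapping ≈ V_trapped / C = 152.47 / 52.234 = 2.919 cmH2O.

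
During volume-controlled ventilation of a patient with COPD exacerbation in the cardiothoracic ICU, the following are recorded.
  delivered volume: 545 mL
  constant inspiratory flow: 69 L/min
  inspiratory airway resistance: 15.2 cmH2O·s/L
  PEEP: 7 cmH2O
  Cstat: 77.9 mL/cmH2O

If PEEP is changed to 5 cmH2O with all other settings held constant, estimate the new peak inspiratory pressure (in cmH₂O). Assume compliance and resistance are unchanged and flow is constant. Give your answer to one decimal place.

29.5

Flow: 69 L/min ÷ 60 = 1.15 L/s.
PIP = Vt/C + R·V̇ + PEEP (constant-flow equation of motion).
Only the baseline term changes: ΔPIP = ΔPEEP = 5 − 7 = -2.0 cmH2O.
Original PIP = 545/77.9 + 15.2×1.15 + 7 = 31.476 cmH2O; new PIP = 31.476 + (-2.0) = 29.476 cmH2O.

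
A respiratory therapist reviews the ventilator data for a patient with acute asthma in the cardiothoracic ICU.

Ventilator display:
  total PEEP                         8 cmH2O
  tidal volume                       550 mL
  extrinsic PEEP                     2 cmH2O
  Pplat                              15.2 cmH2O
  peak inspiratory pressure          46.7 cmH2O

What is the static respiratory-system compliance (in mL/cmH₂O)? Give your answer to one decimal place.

End-expiratory occlusion gives total PEEP = 8 cmH2O (intrinsic PEEP = 8 − 2 = 6). Use total PEEP for the elastic gradient.
Cstat = Vt / (Pplat − PEEPtotal) = 550 / (15.2 − 8) = 550 / 7.2 = 76.389 mL/cmH2O.

76.4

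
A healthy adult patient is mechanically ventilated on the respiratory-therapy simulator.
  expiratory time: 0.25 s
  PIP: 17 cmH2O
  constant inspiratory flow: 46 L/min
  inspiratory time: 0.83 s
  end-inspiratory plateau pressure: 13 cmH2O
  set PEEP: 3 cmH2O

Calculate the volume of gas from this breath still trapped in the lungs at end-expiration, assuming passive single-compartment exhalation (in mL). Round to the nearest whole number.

300

Flow: 46 L/min ÷ 60 = 0.7667 L/s.
Vt = flow × Ti = 0.7667 L/s × 0.83 s × 1000 mL/L = 636.36 mL.
R = (PIP − Pplat)/V̇ = (17 − 13) / 0.7667 = 4.0/0.7667 = 5.217 cmH2O·s/L.
C = Vt/(Pplat − PEEP) = 636.36 / (13 − 3) = 636.36/10.0 = 63.636 mL/cmH2O.
τ = R × C = 5.217 × 0.06364 L/cmH2O = 0.332 s.
Fraction remaining = e^(−Te/τ) = e^(−0.25/0.332) = 0.4709.
Trapped volume = 636.36 × 0.4709 = 299.66 mL.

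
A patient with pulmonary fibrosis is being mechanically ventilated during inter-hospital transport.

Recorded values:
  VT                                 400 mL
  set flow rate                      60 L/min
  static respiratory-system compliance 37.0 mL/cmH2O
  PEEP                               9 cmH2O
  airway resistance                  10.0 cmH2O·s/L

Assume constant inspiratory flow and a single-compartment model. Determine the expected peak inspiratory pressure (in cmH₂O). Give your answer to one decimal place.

Flow: 60 L/min ÷ 60 = 1 L/s.
Equation of motion (constant flow): PIP = Vt/C + R·V̇ + PEEP.
PIP = 400/37.0 + 10.0×1 + 9 = 10.811 + 10.0 + 9 = 29.811 cmH2O.

29.8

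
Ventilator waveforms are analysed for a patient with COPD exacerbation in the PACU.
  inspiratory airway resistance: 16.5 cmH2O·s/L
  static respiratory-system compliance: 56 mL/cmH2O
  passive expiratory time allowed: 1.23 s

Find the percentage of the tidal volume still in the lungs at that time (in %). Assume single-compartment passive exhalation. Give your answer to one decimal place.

26.4

τ = R × C = 16.5 × 56 mL/cmH2O = 16.5 × 0.056 L/cmH2O = 0.924 s.
Passive exhalation: V(t)/V₀ = e^(−t/τ) = e^(−1.23/0.924) = 0.2642.
Fraction remaining = 0.2642 → 26.42%.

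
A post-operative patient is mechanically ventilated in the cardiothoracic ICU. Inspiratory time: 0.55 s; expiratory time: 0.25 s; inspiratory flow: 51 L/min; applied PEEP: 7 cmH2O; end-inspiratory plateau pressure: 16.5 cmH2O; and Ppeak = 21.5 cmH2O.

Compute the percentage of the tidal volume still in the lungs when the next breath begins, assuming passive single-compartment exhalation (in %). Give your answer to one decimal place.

42.2

Flow: 51 L/min ÷ 60 = 0.85 L/s.
Vt = flow × Ti = 0.85 L/s × 0.55 s × 1000 mL/L = 467.5 mL.
R = (PIP − Pplat)/V̇ = (21.5 − 16.5) / 0.85 = 5.0/0.85 = 5.882 cmH2O·s/L.
C = Vt/(Pplat − PEEP) = 467.5 / (16.5 − 7) = 467.5/9.5 = 49.211 mL/cmH2O.
τ = R × C = 5.882 × 0.04921 L/cmH2O = 0.2895 s.
Fraction remaining at end-expiration = e^(−Te/τ) = e^(−0.25/0.2895) = 0.4217 → 42.17%.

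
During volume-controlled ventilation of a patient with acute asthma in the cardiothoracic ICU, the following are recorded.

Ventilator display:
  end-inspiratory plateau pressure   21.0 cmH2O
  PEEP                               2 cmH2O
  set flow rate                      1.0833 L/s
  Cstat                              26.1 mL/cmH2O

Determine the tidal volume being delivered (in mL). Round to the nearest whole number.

Vt = Cstat × (Pplat − PEEP) = 26.1 × (21.0 − 2) = 26.1 × 19.0 = 495.9 mL.

496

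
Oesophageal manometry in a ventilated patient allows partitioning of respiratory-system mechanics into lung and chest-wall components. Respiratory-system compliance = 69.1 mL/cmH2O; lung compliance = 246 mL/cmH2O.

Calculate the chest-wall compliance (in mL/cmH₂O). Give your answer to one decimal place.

1/Ccw = 1/Crs − 1/CL.
1/Ccw = 1/69.1 − 1/246 = 0.01041.
Ccw = 96.061 mL/cmH2O.

96.1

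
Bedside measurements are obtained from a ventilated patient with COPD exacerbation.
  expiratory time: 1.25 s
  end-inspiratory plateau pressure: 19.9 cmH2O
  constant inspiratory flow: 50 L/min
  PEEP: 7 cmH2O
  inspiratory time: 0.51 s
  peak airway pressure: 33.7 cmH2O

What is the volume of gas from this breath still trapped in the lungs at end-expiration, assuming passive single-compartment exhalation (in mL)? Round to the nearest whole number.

43

Flow: 50 L/min ÷ 60 = 0.8333 L/s.
Vt = flow × Ti = 0.8333 L/s × 0.51 s × 1000 mL/L = 424.98 mL.
R = (PIP − Pplat)/V̇ = (33.7 − 19.9) / 0.8333 = 13.8/0.8333 = 16.561 cmH2O·s/L.
C = Vt/(Pplat − PEEP) = 424.98 / (19.9 − 7) = 424.98/12.9 = 32.944 mL/cmH2O.
τ = R × C = 16.561 × 0.03294 L/cmH2O = 0.5455 s.
Fraction remaining = e^(−Te/τ) = e^(−1.25/0.5455) = 0.1011.
Trapped volume = 424.98 × 0.1011 = 42.965 mL.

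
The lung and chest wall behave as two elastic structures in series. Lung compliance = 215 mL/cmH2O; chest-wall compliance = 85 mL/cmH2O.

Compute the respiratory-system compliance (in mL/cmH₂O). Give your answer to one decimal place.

Lung and chest wall are elastances in series: 1/Crs = 1/CL + 1/Ccw.
1/Crs = 1/215 + 1/85 = 0.01642.
Crs = 60.901 mL/cmH2O.

60.9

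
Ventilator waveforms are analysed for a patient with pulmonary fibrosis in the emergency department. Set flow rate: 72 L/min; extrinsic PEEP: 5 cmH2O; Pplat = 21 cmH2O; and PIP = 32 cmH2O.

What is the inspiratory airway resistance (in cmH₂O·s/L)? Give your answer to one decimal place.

9.2

Flow: 72 L/min ÷ 60 = 1.2 L/s.
Raw = (PIP − Pplat) / flow = (32 − 21) / 1.2 = 11.0 / 1.2 = 9.167 cmH2O·s/L.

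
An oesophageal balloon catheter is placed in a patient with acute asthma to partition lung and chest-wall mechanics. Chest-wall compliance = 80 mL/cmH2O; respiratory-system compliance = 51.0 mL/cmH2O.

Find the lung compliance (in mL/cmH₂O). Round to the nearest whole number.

141

1/CL = 1/Crs − 1/Ccw.
1/CL = 1/51.0 − 1/80 = 0.007108.
CL = 140.69 mL/cmH2O.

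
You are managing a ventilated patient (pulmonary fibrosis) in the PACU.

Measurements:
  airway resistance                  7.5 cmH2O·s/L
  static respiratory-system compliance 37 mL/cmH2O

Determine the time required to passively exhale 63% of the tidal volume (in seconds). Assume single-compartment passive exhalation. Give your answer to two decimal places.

τ = R × C = 7.5 × 37 mL/cmH2O = 7.5 × 0.037 L/cmH2O = 0.2775 s.
Exhaled fraction f = 1 − e^(−t/τ) → t = −τ·ln(1 − f) = −0.2775·ln(0.37) = 0.2759 s.

0.28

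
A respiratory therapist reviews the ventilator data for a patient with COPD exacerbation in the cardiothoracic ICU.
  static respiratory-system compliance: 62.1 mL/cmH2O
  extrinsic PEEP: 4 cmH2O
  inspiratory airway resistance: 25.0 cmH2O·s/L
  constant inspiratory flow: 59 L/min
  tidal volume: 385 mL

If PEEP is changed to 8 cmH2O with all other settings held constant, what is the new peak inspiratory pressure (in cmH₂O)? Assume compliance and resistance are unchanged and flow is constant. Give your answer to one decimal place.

Flow: 59 L/min ÷ 60 = 0.9833 L/s.
PIP = Vt/C + R·V̇ + PEEP (constant-flow equation of motion).
Only the baseline term changes: ΔPIP = ΔPEEP = 8 − 4 = 4.0 cmH2O.
Original PIP = 385/62.1 + 25.0×0.9833 + 4 = 34.782 cmH2O; new PIP = 34.782 + (4.0) = 38.782 cmH2O.

38.8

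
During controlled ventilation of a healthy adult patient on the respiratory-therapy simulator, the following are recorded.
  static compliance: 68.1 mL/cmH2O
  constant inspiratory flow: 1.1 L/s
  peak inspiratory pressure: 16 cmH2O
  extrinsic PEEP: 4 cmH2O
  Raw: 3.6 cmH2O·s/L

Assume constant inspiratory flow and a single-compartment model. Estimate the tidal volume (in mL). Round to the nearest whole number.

Equation of motion (constant flow): PIP = Vt/C + R·V̇ + PEEP.
Vt/C = PIP − R·V̇ − PEEP = 16 − 3.96 − 4 = 8.04 cmH2O.
Vt = C × 8.04 = 68.1 × 8.04 = 547.52 mL.

548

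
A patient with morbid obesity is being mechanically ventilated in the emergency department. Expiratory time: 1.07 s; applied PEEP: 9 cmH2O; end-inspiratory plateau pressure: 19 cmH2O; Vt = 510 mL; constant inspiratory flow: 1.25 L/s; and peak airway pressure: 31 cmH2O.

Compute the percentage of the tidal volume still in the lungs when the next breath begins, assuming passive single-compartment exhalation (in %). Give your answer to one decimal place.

11.2

R = (PIP − Pplat)/V̇ = (31 − 19) / 1.25 = 12.0/1.25 = 9.6 cmH2O·s/L.
C = Vt/(Pplat − PEEP) = 510.0 / (19 − 9) = 510.0/10.0 = 51.0 mL/cmH2O.
τ = R × C = 9.6 × 0.051 L/cmH2O = 0.4896 s.
Fraction remaining at end-expiration = e^(−Te/τ) = e^(−1.07/0.4896) = 0.1124 → 11.24%.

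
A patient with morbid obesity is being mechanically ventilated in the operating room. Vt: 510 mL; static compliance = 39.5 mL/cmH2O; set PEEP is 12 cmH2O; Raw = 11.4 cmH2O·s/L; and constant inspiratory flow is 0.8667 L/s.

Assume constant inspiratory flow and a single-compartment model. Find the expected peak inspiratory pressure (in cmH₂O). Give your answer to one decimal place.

34.8

Equation of motion (constant flow): PIP = Vt/C + R·V̇ + PEEP.
PIP = 510/39.5 + 11.4×0.8667 + 12 = 12.911 + 9.88 + 12 = 34.791 cmH2O.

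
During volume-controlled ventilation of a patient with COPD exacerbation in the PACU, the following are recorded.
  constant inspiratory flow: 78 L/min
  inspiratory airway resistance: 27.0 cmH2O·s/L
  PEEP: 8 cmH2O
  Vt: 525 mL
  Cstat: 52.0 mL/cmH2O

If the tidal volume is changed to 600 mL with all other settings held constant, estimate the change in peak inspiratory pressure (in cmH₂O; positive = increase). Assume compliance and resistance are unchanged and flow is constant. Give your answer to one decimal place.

PIP = Vt/C + R·V̇ + PEEP (constant-flow equation of motion).
Only the elastic term changes: ΔPIP = ΔVt / C = (600 − 525) / 52.0 = 1.442 cmH2O.

1.4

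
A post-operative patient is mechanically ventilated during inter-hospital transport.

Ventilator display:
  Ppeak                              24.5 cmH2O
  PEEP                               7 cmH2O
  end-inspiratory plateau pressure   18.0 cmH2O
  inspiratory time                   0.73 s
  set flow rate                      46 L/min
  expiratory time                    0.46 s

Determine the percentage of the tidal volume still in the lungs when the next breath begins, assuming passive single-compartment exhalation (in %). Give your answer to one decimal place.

34.4

Flow: 46 L/min ÷ 60 = 0.7667 L/s.
Vt = flow × Ti = 0.7667 L/s × 0.73 s × 1000 mL/L = 559.69 mL.
R = (PIP − Pplat)/V̇ = (24.5 − 18.0) / 0.7667 = 6.5/0.7667 = 8.478 cmH2O·s/L.
C = Vt/(Pplat − PEEP) = 559.69 / (18.0 − 7) = 559.69/11.0 = 50.881 mL/cmH2O.
τ = R × C = 8.478 × 0.05088 L/cmH2O = 0.4314 s.
Fraction remaining at end-expiration = e^(−Te/τ) = e^(−0.46/0.4314) = 0.3443 → 34.43%.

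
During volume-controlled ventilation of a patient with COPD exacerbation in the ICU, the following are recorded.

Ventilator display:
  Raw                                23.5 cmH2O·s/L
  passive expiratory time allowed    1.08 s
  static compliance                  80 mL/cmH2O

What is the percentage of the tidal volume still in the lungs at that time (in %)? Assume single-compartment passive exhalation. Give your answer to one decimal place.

56.3

τ = R × C = 23.5 × 80 mL/cmH2O = 23.5 × 0.080 L/cmH2O = 1.88 s.
Passive exhalation: V(t)/V₀ = e^(−t/τ) = e^(−1.08/1.88) = 0.563.
Fraction remaining = 0.563 → 56.3%.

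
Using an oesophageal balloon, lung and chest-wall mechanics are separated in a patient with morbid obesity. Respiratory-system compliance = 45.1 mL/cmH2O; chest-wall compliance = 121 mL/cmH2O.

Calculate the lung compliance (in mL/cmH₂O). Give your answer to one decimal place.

1/CL = 1/Crs − 1/Ccw.
1/CL = 1/45.1 − 1/121 = 0.01391.
CL = 71.891 mL/cmH2O.

71.9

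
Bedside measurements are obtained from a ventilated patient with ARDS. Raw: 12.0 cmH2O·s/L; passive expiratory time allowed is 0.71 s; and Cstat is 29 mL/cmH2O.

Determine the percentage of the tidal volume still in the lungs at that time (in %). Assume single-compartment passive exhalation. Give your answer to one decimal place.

13.0

τ = R × C = 12.0 × 29 mL/cmH2O = 12.0 × 0.029 L/cmH2O = 0.348 s.
Passive exhalation: V(t)/V₀ = e^(−t/τ) = e^(−0.71/0.348) = 0.13.
Fraction remaining = 0.13 → 13.0%.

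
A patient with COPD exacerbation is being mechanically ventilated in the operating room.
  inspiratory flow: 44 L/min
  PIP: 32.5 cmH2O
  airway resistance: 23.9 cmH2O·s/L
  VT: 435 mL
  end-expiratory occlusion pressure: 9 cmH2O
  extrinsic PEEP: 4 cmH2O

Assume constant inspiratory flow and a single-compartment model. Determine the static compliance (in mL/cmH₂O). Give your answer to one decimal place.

Flow: 44 L/min ÷ 60 = 0.7333 L/s.
Total PEEP = 9 cmH2O (set 4 + intrinsic 5); this is the baseline alveolar pressure.
Equation of motion (constant flow): PIP = Vt/C + R·V̇ + PEEP.
Vt/C = PIP − R·V̇ − PEEP = 32.5 − 23.9×0.7333 − 9 = 32.5 − 17.526 − 9 = 5.974 cmH2O.
C = Vt / 5.974 = 435 / 5.974 = 72.816 mL/cmH2O.

72.8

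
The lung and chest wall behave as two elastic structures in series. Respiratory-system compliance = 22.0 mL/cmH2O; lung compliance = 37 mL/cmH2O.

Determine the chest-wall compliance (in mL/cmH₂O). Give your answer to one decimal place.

1/Ccw = 1/Crs − 1/CL.
1/Ccw = 1/22.0 − 1/37 = 0.01843.
Ccw = 54.259 mL/cmH2O.

54.3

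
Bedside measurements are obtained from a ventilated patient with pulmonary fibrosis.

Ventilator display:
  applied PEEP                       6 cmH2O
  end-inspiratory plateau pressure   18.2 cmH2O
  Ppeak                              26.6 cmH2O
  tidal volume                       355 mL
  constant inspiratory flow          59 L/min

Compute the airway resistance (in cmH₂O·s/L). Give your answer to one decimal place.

Flow: 59 L/min ÷ 60 = 0.9833 L/s.
Raw = (PIP − Pplat) / flow = (26.6 − 18.2) / 0.9833 = 8.4 / 0.9833 = 8.543 cmH2O·s/L.

8.5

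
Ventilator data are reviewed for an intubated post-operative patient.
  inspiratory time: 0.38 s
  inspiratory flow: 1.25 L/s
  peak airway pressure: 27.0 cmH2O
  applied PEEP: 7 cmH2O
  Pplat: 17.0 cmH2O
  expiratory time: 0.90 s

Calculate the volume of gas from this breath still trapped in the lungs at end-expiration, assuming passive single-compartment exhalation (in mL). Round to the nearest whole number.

Vt = flow × Ti = 1.25 L/s × 0.38 s × 1000 mL/L = 475.0 mL.
R = (PIP − Pplat)/V̇ = (27.0 − 17.0) / 1.25 = 10.0/1.25 = 8.0 cmH2O·s/L.
C = Vt/(Pplat − PEEP) = 475.0 / (17.0 − 7) = 475.0/10.0 = 47.5 mL/cmH2O.
τ = R × C = 8.0 × 0.0475 L/cmH2O = 0.38 s.
Fraction remaining = e^(−Te/τ) = e^(−0.90/0.38) = 0.09363.
Trapped volume = 475.0 × 0.09363 = 44.474 mL.

44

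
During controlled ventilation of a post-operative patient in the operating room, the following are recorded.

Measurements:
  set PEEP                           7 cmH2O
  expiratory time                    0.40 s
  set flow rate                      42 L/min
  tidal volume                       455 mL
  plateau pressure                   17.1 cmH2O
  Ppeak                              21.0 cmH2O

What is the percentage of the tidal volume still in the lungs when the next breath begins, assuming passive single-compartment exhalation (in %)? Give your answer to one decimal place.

20.3

Flow: 42 L/min ÷ 60 = 0.7 L/s.
R = (PIP − Pplat)/V̇ = (21.0 − 17.1) / 0.7 = 3.9/0.7 = 5.571 cmH2O·s/L.
C = Vt/(Pplat − PEEP) = 455.0 / (17.1 − 7) = 455.0/10.1 = 45.05 mL/cmH2O.
τ = R × C = 5.571 × 0.04505 L/cmH2O = 0.251 s.
Fraction remaining at end-expiration = e^(−Te/τ) = e^(−0.40/0.251) = 0.2032 → 20.32%.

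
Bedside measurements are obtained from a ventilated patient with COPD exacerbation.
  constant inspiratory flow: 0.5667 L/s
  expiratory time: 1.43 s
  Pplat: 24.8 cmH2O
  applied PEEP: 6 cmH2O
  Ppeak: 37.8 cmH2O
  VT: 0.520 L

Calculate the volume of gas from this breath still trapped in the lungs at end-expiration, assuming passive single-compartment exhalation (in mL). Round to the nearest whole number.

55

R = (PIP − Pplat)/V̇ = (37.8 − 24.8) / 0.5667 = 13.0/0.5667 = 22.94 cmH2O·s/L.
C = Vt/(Pplat − PEEP) = 520.0 / (24.8 − 6) = 520.0/18.8 = 27.66 mL/cmH2O.
τ = R × C = 22.94 × 0.02766 L/cmH2O = 0.6345 s.
Fraction remaining = e^(−Te/τ) = e^(−1.43/0.6345) = 0.105.
Trapped volume = 520.0 × 0.105 = 54.6 mL.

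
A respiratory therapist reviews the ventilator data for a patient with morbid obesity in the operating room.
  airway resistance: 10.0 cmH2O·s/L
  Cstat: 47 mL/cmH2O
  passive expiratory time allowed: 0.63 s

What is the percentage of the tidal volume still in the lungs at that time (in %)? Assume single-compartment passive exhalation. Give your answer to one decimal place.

τ = R × C = 10.0 × 47 mL/cmH2O = 10.0 × 0.047 L/cmH2O = 0.47 s.
Passive exhalation: V(t)/V₀ = e^(−t/τ) = e^(−0.63/0.47) = 0.2617.
Fraction remaining = 0.2617 → 26.17%.

26.2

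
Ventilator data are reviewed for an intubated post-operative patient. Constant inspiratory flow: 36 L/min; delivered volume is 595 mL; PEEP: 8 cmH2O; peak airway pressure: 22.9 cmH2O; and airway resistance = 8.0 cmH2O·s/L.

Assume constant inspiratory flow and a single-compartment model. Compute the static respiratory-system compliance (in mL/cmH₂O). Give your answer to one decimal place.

Flow: 36 L/min ÷ 60 = 0.6 L/s.
Equation of motion (constant flow): PIP = Vt/C + R·V̇ + PEEP.
Vt/C = PIP − R·V̇ − PEEP = 22.9 − 8.0×0.6 − 8 = 22.9 − 4.8 − 8 = 10.1 cmH2O.
C = Vt / 10.1 = 595 / 10.1 = 58.911 mL/cmH2O.

58.9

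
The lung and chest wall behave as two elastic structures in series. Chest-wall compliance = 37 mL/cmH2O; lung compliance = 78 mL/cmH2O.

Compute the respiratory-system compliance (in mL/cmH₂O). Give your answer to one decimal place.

25.1

Lung and chest wall are elastances in series: 1/Crs = 1/CL + 1/Ccw.
1/Crs = 1/78 + 1/37 = 0.03985.
Crs = 25.094 mL/cmH2O.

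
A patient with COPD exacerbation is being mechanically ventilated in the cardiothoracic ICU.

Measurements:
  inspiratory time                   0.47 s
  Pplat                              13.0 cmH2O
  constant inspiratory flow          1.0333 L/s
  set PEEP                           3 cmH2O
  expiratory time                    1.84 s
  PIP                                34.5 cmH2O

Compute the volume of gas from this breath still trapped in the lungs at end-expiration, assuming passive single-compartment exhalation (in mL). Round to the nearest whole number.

Vt = flow × Ti = 1.0333 L/s × 0.47 s × 1000 mL/L = 485.65 mL.
R = (PIP − Pplat)/V̇ = (34.5 − 13.0) / 1.0333 = 21.5/1.0333 = 20.807 cmH2O·s/L.
C = Vt/(Pplat − PEEP) = 485.65 / (13.0 − 3) = 485.65/10.0 = 48.565 mL/cmH2O.
τ = R × C = 20.807 × 0.04857 L/cmH2O = 1.011 s.
Fraction remaining = e^(−Te/τ) = e^(−1.84/1.011) = 0.162.
Trapped volume = 485.65 × 0.162 = 78.675 mL.

79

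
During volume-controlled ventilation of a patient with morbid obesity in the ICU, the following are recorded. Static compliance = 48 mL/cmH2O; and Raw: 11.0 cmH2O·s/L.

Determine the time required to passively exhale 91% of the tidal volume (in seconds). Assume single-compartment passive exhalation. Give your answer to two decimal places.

1.27

τ = R × C = 11.0 × 48 mL/cmH2O = 11.0 × 0.048 L/cmH2O = 0.528 s.
Exhaled fraction f = 1 − e^(−t/τ) → t = −τ·ln(1 − f) = −0.528·ln(0.09) = 1.271 s.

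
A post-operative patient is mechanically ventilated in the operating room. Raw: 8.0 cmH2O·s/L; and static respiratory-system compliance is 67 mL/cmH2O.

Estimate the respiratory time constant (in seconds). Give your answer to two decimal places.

0.54

τ = R × C = 8.0 × 67 mL/cmH2O = 8.0 × 0.067 L/cmH2O = 0.536 s.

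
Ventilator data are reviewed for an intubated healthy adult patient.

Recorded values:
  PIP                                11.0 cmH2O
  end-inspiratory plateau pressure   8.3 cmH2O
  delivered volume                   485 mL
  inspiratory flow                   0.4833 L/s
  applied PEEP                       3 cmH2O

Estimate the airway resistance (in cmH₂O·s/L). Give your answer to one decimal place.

Raw = (PIP − Pplat) / flow = (11.0 − 8.3) / 0.4833 = 2.7 / 0.4833 = 5.587 cmH2O·s/L.

5.6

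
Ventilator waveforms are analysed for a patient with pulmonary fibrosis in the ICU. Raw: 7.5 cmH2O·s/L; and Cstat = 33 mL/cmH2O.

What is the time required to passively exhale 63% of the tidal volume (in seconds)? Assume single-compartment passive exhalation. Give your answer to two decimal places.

0.25

τ = R × C = 7.5 × 33 mL/cmH2O = 7.5 × 0.033 L/cmH2O = 0.2475 s.
Exhaled fraction f = 1 − e^(−t/τ) → t = −τ·ln(1 − f) = −0.2475·ln(0.37) = 0.2461 s.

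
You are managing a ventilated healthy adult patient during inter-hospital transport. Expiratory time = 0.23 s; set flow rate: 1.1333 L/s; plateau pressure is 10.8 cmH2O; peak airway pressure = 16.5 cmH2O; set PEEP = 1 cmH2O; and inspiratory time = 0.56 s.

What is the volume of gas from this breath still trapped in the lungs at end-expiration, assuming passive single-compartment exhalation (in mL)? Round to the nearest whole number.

Vt = flow × Ti = 1.1333 L/s × 0.56 s × 1000 mL/L = 634.65 mL.
R = (PIP − Pplat)/V̇ = (16.5 − 10.8) / 1.1333 = 5.7/1.1333 = 5.03 cmH2O·s/L.
C = Vt/(Pplat − PEEP) = 634.65 / (10.8 − 1) = 634.65/9.8 = 64.76 mL/cmH2O.
τ = R × C = 5.03 × 0.06476 L/cmH2O = 0.3257 s.
Fraction remaining = e^(−Te/τ) = e^(−0.23/0.3257) = 0.4935.
Trapped volume = 634.65 × 0.4935 = 313.2 mL.

313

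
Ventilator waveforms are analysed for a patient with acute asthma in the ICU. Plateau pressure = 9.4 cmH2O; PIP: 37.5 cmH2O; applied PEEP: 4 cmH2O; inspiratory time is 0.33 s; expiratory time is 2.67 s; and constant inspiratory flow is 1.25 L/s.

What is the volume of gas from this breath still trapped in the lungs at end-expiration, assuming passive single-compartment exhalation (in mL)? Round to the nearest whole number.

87

Vt = flow × Ti = 1.25 L/s × 0.33 s × 1000 mL/L = 412.5 mL.
R = (PIP − Pplat)/V̇ = (37.5 − 9.4) / 1.25 = 28.1/1.25 = 22.48 cmH2O·s/L.
C = Vt/(Pplat − PEEP) = 412.5 / (9.4 − 4) = 412.5/5.4 = 76.389 mL/cmH2O.
τ = R × C = 22.48 × 0.07639 L/cmH2O = 1.717 s.
Fraction remaining = e^(−Te/τ) = e^(−2.67/1.717) = 0.2112.
Trapped volume = 412.5 × 0.2112 = 87.12 mL.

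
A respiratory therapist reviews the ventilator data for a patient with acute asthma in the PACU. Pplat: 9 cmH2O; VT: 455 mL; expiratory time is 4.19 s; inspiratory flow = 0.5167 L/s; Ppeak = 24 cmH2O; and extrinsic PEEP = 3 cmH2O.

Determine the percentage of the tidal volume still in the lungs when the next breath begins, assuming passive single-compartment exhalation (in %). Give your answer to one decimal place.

14.9

R = (PIP − Pplat)/V̇ = (24 − 9) / 0.5167 = 15.0/0.5167 = 29.03 cmH2O·s/L.
C = Vt/(Pplat − PEEP) = 455.0 / (9 − 3) = 455.0/6.0 = 75.833 mL/cmH2O.
τ = R × C = 29.03 × 0.07583 L/cmH2O = 2.201 s.
Fraction remaining at end-expiration = e^(−Te/τ) = e^(−4.19/2.201) = 0.149 → 14.9%.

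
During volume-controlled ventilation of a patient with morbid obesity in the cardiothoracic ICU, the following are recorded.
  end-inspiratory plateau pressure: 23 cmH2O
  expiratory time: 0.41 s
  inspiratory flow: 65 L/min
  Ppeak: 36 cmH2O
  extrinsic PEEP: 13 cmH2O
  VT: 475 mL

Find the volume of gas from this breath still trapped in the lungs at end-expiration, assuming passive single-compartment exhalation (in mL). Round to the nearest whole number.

Flow: 65 L/min ÷ 60 = 1.0833 L/s.
R = (PIP − Pplat)/V̇ = (36 − 23) / 1.0833 = 13.0/1.0833 = 12.0 cmH2O·s/L.
C = Vt/(Pplat − PEEP) = 475.0 / (23 − 13) = 475.0/10.0 = 47.5 mL/cmH2O.
τ = R × C = 12.0 × 0.0475 L/cmH2O = 0.57 s.
Fraction remaining = e^(−Te/τ) = e^(−0.41/0.57) = 0.4871.
Trapped volume = 475.0 × 0.4871 = 231.37 mL.

231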